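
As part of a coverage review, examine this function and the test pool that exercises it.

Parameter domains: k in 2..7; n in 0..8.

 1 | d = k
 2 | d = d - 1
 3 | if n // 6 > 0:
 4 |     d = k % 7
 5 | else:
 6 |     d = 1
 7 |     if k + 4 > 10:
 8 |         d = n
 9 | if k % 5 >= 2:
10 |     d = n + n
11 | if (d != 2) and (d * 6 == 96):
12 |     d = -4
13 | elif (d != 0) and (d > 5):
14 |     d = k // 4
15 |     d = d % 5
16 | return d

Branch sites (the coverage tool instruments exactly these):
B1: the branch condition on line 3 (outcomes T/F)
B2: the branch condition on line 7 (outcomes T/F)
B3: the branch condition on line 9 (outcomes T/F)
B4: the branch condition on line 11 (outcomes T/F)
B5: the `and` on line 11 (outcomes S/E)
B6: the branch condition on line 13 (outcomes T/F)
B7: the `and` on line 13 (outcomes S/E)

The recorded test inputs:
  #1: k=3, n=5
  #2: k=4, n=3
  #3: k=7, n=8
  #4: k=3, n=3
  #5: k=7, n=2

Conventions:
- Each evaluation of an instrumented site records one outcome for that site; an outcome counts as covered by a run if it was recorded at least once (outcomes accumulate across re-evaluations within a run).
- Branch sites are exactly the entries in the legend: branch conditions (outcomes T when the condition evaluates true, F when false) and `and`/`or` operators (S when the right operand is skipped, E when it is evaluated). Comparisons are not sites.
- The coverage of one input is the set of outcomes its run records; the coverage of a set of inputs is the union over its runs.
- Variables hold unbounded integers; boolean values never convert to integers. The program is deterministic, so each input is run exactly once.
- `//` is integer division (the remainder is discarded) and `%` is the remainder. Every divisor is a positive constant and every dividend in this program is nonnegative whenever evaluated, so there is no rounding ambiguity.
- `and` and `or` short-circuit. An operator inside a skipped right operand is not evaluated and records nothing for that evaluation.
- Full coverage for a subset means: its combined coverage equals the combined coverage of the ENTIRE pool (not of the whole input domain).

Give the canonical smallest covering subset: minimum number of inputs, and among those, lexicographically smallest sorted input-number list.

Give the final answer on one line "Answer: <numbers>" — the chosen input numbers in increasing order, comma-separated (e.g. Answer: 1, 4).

test 1 (k=3, n=5) hits B1=F, B2=F, B3=T, B4=F, B5=E, B6=T, B7=E
test 2 (k=4, n=3) hits B1=F, B2=F, B3=T, B4=F, B5=E, B6=T, B7=E
test 3 (k=7, n=8) hits B1=T, B3=T, B4=T, B5=E
test 4 (k=3, n=3) hits B1=F, B2=F, B3=T, B4=F, B5=E, B6=T, B7=E
test 5 (k=7, n=2) hits B1=F, B2=T, B3=T, B4=F, B5=E, B6=F, B7=E
together the pool reaches 11 outcomes: B1=T, B1=F, B2=T, B2=F, B3=T, B4=T, B4=F, B5=E, B6=T, B6=F, B7=E
size 1 is not enough: best union over all size-1 subsets is 7/11
size 2 is not enough: best union over all size-2 subsets is 9/11
size 3: inputs {1, 3, 5} cover all 11 outcomes, and no lexicographically smaller subset of this size does

Answer: 1, 3, 5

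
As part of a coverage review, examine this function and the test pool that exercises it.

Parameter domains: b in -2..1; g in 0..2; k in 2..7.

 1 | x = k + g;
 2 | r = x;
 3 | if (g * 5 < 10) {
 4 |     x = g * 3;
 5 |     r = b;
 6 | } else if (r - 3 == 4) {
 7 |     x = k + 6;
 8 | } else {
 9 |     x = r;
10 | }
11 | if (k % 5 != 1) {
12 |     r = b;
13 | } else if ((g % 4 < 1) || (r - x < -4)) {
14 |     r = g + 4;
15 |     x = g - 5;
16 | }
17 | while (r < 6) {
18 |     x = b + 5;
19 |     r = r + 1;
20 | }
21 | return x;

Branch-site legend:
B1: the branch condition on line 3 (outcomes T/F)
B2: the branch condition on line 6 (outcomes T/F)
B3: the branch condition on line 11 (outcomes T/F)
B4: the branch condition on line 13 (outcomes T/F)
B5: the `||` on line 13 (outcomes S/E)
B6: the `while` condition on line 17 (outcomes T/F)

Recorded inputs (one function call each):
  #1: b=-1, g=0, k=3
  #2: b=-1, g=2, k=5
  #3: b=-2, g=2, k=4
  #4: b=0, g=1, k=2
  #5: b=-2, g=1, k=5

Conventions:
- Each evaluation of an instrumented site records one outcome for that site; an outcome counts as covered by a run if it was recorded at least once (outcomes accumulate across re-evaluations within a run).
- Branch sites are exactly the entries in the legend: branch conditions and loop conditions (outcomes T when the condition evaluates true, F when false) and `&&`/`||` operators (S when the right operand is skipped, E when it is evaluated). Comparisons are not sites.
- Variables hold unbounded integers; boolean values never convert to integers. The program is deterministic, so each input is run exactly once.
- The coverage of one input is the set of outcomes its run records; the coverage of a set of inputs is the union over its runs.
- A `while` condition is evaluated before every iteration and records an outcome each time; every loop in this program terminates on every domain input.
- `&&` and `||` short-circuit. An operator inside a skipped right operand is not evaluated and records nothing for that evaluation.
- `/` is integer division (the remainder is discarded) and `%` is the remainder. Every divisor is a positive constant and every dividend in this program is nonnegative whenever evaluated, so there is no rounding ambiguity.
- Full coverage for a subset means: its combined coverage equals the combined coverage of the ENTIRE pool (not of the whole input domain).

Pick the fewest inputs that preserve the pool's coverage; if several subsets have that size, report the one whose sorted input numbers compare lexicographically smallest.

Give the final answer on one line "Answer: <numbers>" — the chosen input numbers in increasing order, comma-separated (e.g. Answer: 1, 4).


#1 (b=-1, g=0, k=3) -> B1->T, B3->T, B6->T, B6->T, B6->T, B6->T, B6->T, B6->T, B6->T, B6->F; covered: B1=T, B3=T, B6=T, B6=F
#2 (b=-1, g=2, k=5) -> B1->F, B2->T, B3->T, B6->T, B6->T, B6->T, B6->T, B6->T, B6->T, B6->T, B6->F; covered: B1=F, B2=T, B3=T, B6=T, B6=F
#3 (b=-2, g=2, k=4) -> B1->F, B2->F, B3->T, B6->T, B6->T, B6->T, B6->T, B6->T, B6->T, B6->T, B6->T, B6->F; covered: B1=F, B2=F, B3=T, B6=T, B6=F
#4 (b=0, g=1, k=2) -> B1->T, B3->T, B6->T, B6->T, B6->T, B6->T, B6->T, B6->T, B6->F; covered: B1=T, B3=T, B6=T, B6=F
#5 (b=-2, g=1, k=5) -> B1->T, B3->T, B6->T, B6->T, B6->T, B6->T, B6->T, B6->T, B6->T, B6->T, B6->F; covered: B1=T, B3=T, B6=T, B6=F
together the pool reaches 7 outcomes: B1=T, B1=F, B2=T, B2=F, B3=T, B6=T, B6=F
every size-1 subset falls short of the 7 outcomes (best: 5/7)
every size-2 subset falls short of the 7 outcomes (best: 6/7)
at size 3, {1, 2, 3} reaches all 7 outcomes; every lexicographically earlier size-3 subset fails
Answer: 1, 2, 3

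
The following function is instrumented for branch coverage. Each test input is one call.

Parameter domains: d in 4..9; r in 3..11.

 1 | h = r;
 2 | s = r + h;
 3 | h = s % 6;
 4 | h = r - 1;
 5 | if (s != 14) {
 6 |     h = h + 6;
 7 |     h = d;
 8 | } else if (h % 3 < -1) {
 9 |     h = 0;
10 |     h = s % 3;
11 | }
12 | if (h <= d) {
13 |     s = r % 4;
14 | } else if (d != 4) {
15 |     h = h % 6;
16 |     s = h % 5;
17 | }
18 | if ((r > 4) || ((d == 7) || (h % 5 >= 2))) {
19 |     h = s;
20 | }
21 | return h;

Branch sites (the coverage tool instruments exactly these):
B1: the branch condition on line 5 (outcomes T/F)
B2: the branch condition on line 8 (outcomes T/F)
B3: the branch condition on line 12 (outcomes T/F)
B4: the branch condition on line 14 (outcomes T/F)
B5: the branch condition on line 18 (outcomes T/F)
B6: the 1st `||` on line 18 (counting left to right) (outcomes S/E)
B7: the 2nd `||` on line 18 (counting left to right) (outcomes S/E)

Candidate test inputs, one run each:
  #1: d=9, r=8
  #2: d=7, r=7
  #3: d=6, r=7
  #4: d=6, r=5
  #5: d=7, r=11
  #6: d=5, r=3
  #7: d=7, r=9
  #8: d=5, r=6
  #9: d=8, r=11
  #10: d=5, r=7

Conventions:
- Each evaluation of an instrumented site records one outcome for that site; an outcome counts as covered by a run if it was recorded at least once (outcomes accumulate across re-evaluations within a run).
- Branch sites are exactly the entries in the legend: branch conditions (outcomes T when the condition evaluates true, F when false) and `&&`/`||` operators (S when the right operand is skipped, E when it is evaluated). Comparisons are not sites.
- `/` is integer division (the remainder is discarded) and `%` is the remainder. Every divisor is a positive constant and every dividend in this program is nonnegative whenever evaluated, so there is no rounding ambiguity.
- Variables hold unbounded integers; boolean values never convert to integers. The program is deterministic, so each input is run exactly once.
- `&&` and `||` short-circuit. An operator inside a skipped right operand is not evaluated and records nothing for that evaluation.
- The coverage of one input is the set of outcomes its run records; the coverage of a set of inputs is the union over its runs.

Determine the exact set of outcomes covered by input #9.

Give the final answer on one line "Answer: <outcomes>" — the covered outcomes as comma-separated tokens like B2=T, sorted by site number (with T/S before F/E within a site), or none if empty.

Running input #9 (d=8, r=11), event by event:
  B1->T, B3->T, B6->S, B5->T
deduplicating events, the covered set is: B1=T, B3=T, B5=T, B6=S

Answer: B1=T, B3=T, B5=T, B6=S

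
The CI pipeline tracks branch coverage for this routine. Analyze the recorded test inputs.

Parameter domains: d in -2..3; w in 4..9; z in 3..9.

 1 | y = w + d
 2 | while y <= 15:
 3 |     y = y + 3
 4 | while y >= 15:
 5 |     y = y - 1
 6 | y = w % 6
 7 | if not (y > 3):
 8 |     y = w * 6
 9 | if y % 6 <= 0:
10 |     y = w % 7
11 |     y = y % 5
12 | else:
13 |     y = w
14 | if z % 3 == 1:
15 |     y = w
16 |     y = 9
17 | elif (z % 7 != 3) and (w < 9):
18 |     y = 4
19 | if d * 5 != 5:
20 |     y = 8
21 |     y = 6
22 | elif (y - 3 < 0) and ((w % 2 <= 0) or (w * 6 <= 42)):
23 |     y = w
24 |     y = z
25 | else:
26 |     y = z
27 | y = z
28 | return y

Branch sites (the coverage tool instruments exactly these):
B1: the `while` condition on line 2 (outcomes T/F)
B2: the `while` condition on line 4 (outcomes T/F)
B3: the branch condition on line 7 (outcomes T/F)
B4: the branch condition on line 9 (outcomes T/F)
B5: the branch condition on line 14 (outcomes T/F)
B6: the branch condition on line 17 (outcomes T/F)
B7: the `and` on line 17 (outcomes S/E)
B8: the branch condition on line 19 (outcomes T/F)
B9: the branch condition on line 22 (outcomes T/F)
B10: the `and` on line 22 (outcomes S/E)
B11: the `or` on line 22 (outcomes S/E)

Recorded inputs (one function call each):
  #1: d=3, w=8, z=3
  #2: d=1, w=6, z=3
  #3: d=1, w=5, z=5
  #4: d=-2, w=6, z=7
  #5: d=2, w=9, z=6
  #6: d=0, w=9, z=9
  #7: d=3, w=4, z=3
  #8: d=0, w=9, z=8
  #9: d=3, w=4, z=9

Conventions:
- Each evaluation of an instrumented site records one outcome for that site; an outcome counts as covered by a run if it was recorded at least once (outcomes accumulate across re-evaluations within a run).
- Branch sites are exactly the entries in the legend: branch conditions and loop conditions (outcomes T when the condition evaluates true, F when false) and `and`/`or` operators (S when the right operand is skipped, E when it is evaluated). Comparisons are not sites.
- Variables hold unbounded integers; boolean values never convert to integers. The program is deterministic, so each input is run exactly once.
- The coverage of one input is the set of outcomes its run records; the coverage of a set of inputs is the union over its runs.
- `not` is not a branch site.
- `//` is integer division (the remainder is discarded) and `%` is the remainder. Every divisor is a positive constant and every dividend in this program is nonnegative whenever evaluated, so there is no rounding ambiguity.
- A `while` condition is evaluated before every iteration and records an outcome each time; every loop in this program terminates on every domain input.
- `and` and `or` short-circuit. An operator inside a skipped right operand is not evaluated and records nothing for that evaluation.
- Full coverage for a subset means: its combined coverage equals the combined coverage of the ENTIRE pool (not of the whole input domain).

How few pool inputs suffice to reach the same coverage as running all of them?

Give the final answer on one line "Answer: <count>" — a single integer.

input #1 (d=3, w=8, z=3): events B1->T, B1->T, B1->F, B2->T, B2->T, B2->T, B2->F, B3->T, B4->T, B5->F, B7->S, B6->F, B8->T; covers B1=T, B1=F, B2=T, B2=F, B3=T, B4=T, B5=F, B6=F, B7=S, B8=T
input #2 (d=1, w=6, z=3): events B1->T, B1->T, B1->T, B1->F, B2->T, B2->T, B2->F, B3->T, B4->T, B5->F, B7->S, B6->F, B8->F, B10->E, ...; covers B1=T, B1=F, B2=T, B2=F, B3=T, B4=T, B5=F, B6=F, B7=S, B8=F, B9=T, B10=E, B11=S
input #3 (d=1, w=5, z=5): events B1->T, B1->T, B1->T, B1->T, B1->F, B2->T, B2->T, B2->T, B2->T, B2->F, B3->F, B4->F, B5->F, B7->E, ...; covers B1=T, B1=F, B2=T, B2=F, B3=F, B4=F, B5=F, B6=T, B7=E, B8=F, B9=F, B10=S
input #4 (d=-2, w=6, z=7): events B1->T, B1->T, B1->T, B1->T, B1->F, B2->T, B2->T, B2->F, B3->T, B4->T, B5->T, B8->T; covers B1=T, B1=F, B2=T, B2=F, B3=T, B4=T, B5=T, B8=T
input #5 (d=2, w=9, z=6): events B1->T, B1->T, B1->F, B2->T, B2->T, B2->T, B2->F, B3->T, B4->T, B5->F, B7->E, B6->F, B8->T; covers B1=T, B1=F, B2=T, B2=F, B3=T, B4=T, B5=F, B6=F, B7=E, B8=T
input #6 (d=0, w=9, z=9): events B1->T, B1->T, B1->T, B1->F, B2->T, B2->T, B2->T, B2->T, B2->F, B3->T, B4->T, B5->F, B7->E, B6->F, ...; covers B1=T, B1=F, B2=T, B2=F, B3=T, B4=T, B5=F, B6=F, B7=E, B8=T
input #7 (d=3, w=4, z=3): events B1->T, B1->T, B1->T, B1->F, B2->T, B2->T, B2->F, B3->F, B4->F, B5->F, B7->S, B6->F, B8->T; covers B1=T, B1=F, B2=T, B2=F, B3=F, B4=F, B5=F, B6=F, B7=S, B8=T
input #8 (d=0, w=9, z=8): events B1->T, B1->T, B1->T, B1->F, B2->T, B2->T, B2->T, B2->T, B2->F, B3->T, B4->T, B5->F, B7->E, B6->F, ...; covers B1=T, B1=F, B2=T, B2=F, B3=T, B4=T, B5=F, B6=F, B7=E, B8=T
input #9 (d=3, w=4, z=9): events B1->T, B1->T, B1->T, B1->F, B2->T, B2->T, B2->F, B3->F, B4->F, B5->F, B7->E, B6->T, B8->T; covers B1=T, B1=F, B2=T, B2=F, B3=F, B4=F, B5=F, B6=T, B7=E, B8=T
pool-wide coverage (21 outcomes): B1=T, B1=F, B2=T, B2=F, B3=T, B3=F, B4=T, B4=F, B5=T, B5=F, B6=T, B6=F, B7=S, B7=E, B8=T, B8=F, B9=T, B9=F, B10=S, B10=E, B11=S
size 1 is not enough: best union over all size-1 subsets is 13/21
size 2 is not enough: best union over all size-2 subsets is 19/21
size 3: inputs {2, 3, 4} cover all 21 outcomes, and no lexicographically smaller subset of this size does

Answer: 3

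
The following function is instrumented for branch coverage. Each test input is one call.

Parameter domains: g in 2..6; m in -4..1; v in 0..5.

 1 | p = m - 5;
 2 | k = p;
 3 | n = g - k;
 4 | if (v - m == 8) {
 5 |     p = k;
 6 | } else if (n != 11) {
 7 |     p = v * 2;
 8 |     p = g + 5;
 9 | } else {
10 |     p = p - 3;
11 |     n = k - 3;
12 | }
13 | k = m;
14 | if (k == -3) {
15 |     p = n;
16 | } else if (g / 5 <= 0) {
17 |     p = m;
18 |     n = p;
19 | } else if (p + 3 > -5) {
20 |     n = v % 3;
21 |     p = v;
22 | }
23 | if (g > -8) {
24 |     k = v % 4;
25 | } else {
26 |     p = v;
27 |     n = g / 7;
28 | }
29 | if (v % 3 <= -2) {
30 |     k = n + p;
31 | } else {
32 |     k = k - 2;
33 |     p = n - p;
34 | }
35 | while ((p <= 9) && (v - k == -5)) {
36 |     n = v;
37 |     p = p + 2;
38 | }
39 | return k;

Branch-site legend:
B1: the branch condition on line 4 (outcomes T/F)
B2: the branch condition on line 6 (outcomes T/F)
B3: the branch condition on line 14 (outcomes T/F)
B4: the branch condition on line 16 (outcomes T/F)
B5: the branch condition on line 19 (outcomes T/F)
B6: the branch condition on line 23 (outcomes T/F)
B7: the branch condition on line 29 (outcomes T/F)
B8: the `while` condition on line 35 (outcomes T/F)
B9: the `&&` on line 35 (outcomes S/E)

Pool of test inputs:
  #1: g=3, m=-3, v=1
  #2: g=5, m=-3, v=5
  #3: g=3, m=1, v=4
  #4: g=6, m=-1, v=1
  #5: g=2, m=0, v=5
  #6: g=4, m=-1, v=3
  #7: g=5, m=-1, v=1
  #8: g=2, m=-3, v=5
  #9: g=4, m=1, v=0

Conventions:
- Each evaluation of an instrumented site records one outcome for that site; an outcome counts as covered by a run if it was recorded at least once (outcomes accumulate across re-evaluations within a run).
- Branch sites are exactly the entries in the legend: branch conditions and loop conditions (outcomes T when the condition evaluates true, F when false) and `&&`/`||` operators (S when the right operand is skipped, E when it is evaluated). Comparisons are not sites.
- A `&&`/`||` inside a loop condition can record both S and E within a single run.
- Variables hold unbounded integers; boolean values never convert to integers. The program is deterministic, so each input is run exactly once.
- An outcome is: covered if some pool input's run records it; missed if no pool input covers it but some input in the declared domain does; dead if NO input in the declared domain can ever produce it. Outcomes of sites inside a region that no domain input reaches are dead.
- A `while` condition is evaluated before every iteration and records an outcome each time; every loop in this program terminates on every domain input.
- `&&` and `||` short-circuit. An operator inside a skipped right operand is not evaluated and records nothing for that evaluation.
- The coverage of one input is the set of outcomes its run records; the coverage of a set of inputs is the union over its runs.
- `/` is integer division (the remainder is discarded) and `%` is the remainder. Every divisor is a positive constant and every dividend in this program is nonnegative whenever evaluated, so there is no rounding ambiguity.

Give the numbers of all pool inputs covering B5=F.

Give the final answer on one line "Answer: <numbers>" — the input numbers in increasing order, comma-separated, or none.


input #1 (g=3, m=-3, v=1): does not record B5=F
input #2 (g=5, m=-3, v=5): does not record B5=F
input #3 (g=3, m=1, v=4): does not record B5=F
input #4 (g=6, m=-1, v=1): does not record B5=F
input #5 (g=2, m=0, v=5): does not record B5=F
input #6 (g=4, m=-1, v=3): does not record B5=F
input #7 (g=5, m=-1, v=1): records B5=F
input #8 (g=2, m=-3, v=5): does not record B5=F
input #9 (g=4, m=1, v=0): does not record B5=F
Answer: 7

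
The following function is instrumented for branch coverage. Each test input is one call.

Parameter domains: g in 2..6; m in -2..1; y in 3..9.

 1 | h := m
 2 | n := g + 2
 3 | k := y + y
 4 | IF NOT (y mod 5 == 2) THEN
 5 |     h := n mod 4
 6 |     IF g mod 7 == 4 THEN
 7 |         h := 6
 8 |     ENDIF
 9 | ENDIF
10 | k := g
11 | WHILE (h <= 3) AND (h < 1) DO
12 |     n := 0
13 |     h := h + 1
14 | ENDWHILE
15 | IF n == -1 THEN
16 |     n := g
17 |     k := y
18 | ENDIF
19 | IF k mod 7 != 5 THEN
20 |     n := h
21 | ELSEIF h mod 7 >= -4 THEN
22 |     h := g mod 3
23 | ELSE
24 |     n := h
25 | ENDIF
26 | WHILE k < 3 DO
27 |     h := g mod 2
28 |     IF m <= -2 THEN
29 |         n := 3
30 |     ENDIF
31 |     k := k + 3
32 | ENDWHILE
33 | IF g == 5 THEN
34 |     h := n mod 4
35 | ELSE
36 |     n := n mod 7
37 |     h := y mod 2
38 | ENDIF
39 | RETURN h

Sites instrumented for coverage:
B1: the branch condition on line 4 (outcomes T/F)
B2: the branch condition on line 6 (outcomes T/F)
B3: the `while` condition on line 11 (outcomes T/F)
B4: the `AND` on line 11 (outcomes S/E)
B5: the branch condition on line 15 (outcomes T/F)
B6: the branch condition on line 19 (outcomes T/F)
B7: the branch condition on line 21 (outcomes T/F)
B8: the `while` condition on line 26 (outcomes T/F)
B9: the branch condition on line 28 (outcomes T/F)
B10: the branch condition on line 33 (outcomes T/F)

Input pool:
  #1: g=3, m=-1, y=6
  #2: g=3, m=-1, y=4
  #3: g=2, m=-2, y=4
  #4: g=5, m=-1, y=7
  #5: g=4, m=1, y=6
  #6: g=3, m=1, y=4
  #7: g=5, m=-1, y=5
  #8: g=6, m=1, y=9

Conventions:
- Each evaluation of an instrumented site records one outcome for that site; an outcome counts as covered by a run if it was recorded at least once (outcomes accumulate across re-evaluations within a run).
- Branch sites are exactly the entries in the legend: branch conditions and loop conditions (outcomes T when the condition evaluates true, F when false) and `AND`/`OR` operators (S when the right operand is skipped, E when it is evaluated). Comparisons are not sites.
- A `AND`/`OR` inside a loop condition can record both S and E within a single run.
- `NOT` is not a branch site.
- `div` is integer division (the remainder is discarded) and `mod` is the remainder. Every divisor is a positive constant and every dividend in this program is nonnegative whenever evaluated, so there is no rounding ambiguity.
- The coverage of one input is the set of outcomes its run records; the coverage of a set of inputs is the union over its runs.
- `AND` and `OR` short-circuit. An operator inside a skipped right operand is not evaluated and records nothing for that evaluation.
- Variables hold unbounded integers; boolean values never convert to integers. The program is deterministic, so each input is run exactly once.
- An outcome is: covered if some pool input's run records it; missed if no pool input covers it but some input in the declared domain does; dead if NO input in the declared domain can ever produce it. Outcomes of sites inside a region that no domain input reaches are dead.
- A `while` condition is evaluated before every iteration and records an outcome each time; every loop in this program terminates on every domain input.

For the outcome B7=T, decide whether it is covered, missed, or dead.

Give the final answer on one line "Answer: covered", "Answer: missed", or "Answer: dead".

B7=T is recorded by pool input(s) 4, 7 -> covered

Answer: covered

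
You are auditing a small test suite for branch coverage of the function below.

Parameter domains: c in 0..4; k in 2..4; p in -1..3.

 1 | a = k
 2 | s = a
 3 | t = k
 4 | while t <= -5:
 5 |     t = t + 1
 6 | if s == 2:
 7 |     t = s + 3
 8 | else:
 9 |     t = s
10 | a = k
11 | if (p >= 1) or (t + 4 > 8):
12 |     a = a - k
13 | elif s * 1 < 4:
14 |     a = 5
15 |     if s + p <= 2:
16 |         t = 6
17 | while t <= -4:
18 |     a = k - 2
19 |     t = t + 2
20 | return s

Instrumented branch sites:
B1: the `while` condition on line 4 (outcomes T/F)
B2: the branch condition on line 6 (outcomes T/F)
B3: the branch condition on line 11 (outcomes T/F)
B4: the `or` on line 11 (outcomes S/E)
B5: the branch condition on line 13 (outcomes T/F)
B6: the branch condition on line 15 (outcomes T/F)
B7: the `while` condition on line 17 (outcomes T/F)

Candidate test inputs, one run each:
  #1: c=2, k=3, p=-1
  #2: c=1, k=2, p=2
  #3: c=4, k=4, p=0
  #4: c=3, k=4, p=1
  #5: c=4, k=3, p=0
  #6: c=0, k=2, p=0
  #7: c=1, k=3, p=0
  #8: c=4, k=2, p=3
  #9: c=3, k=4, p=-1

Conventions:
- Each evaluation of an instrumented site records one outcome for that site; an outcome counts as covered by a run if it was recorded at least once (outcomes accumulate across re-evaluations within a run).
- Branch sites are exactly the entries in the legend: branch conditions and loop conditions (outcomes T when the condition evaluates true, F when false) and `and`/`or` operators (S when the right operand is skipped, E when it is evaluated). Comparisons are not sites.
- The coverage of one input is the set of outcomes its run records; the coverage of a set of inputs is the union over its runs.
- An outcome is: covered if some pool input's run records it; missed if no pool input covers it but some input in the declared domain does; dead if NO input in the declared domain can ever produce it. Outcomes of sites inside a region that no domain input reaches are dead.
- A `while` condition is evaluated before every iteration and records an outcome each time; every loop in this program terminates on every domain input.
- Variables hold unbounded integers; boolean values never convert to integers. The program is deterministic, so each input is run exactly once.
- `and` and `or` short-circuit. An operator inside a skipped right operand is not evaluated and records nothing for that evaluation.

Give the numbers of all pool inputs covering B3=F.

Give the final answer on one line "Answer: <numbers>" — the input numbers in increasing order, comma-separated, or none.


input #1 (c=2, k=3, p=-1): records B3=F
input #2 (c=1, k=2, p=2): does not record B3=F
input #3 (c=4, k=4, p=0): records B3=F
input #4 (c=3, k=4, p=1): does not record B3=F
input #5 (c=4, k=3, p=0): records B3=F
input #6 (c=0, k=2, p=0): does not record B3=F
input #7 (c=1, k=3, p=0): records B3=F
input #8 (c=4, k=2, p=3): does not record B3=F
input #9 (c=3, k=4, p=-1): records B3=F
Answer: 1, 3, 5, 7, 9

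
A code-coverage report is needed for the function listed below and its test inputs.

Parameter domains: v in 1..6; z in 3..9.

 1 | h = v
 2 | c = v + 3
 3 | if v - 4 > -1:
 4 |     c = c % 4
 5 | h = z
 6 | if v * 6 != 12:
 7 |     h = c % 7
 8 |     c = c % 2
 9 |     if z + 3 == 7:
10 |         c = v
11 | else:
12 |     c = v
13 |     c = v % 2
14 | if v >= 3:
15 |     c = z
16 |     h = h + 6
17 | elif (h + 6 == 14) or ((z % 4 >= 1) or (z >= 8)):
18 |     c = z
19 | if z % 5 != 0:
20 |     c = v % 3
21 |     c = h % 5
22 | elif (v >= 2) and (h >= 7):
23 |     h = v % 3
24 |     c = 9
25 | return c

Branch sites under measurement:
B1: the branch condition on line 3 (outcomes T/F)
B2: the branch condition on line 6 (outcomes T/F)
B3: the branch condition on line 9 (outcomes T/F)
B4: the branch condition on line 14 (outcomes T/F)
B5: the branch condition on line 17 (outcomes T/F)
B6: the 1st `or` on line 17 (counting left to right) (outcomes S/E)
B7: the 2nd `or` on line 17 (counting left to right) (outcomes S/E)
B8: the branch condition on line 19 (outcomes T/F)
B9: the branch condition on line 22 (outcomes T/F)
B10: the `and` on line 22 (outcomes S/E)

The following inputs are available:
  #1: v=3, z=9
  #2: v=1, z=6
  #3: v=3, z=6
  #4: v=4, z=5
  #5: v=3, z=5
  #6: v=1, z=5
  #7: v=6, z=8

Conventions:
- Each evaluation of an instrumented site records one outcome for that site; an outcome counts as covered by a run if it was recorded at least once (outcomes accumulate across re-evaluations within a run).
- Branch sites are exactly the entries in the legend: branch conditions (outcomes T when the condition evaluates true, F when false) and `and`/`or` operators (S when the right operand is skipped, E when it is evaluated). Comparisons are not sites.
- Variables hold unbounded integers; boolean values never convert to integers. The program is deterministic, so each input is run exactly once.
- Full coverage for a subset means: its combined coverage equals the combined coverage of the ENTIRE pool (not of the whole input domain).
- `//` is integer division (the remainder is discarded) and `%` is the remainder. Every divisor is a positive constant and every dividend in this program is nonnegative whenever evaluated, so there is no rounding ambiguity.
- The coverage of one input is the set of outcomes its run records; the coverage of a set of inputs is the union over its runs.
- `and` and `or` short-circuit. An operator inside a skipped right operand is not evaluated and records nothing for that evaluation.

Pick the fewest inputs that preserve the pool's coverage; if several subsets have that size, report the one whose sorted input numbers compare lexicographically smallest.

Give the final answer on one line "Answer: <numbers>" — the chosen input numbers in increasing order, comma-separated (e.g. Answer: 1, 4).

run #1 (v=3, z=9) runs B1->F, B2->T, B3->F, B4->T, B8->T; records B1=F, B2=T, B3=F, B4=T, B8=T
run #2 (v=1, z=6) runs B1->F, B2->T, B3->F, B4->F, B6->E, B7->S, B5->T, B8->T; records B1=F, B2=T, B3=F, B4=F, B5=T, B6=E, B7=S, B8=T
run #3 (v=3, z=6) runs B1->F, B2->T, B3->F, B4->T, B8->T; records B1=F, B2=T, B3=F, B4=T, B8=T
run #4 (v=4, z=5) runs B1->T, B2->T, B3->F, B4->T, B8->F, B10->E, B9->T; records B1=T, B2=T, B3=F, B4=T, B8=F, B9=T, B10=E
run #5 (v=3, z=5) runs B1->F, B2->T, B3->F, B4->T, B8->F, B10->E, B9->T; records B1=F, B2=T, B3=F, B4=T, B8=F, B9=T, B10=E
run #6 (v=1, z=5) runs B1->F, B2->T, B3->F, B4->F, B6->E, B7->S, B5->T, B8->F, B10->S, B9->F; records B1=F, B2=T, B3=F, B4=F, B5=T, B6=E, B7=S, B8=F, B9=F, B10=S
run #7 (v=6, z=8) runs B1->T, B2->T, B3->F, B4->T, B8->T; records B1=T, B2=T, B3=F, B4=T, B8=T
union over all inputs: B1=T, B1=F, B2=T, B3=F, B4=T, B4=F, B5=T, B6=E, B7=S, B8=T, B8=F, B9=T, B9=F, B10=S, B10=E (15 outcomes)
checked all size-1 subsets: none covers 15 outcomes (max 10/15)
checked all size-2 subsets: none covers 15 outcomes (max 14/15)
size 3: inputs {1, 4, 6} cover all 15 outcomes, and no lexicographically smaller subset of this size does

Answer: 1, 4, 6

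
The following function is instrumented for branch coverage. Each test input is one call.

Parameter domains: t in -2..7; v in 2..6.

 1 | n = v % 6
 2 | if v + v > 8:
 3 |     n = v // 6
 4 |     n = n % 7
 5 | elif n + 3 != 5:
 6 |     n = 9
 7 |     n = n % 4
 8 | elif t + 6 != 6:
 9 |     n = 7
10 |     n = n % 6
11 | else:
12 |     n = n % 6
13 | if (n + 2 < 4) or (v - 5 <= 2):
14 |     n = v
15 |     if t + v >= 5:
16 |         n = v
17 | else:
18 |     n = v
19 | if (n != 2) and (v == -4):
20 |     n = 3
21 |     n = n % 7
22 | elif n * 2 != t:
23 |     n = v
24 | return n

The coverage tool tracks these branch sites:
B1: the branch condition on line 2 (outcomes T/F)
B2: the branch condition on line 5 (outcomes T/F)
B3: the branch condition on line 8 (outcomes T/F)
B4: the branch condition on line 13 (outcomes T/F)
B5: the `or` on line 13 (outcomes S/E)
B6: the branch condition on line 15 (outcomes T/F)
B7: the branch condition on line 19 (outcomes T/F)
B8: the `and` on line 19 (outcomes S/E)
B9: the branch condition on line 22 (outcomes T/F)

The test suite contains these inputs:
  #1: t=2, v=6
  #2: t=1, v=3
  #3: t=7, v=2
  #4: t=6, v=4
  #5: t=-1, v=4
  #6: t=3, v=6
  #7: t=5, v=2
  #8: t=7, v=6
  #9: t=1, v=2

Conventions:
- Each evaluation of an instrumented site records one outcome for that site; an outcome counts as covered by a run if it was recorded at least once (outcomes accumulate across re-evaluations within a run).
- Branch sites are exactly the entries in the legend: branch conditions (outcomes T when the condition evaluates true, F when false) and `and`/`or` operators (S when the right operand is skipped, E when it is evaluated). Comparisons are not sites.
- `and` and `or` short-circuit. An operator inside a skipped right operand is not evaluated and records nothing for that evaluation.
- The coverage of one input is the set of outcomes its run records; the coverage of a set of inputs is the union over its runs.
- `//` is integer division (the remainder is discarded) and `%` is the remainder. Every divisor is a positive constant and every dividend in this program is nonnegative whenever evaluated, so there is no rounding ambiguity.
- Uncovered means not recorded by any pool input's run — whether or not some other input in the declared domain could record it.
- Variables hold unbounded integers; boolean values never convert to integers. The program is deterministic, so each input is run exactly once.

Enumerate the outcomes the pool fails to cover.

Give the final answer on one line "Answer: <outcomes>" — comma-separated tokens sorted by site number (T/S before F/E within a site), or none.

run #1 (t=2, v=6) records B1=T, B4=T, B5=S, B6=T, B7=F, B8=E, B9=T
run #2 (t=1, v=3) records B1=F, B2=T, B4=T, B5=S, B6=F, B7=F, B8=E, B9=T
run #3 (t=7, v=2) records B1=F, B2=F, B3=T, B4=T, B5=S, B6=T, B7=F, B8=S, B9=T
run #4 (t=6, v=4) records B1=F, B2=T, B4=T, B5=S, B6=T, B7=F, B8=E, B9=T
run #5 (t=-1, v=4) records B1=F, B2=T, B4=T, B5=S, B6=F, B7=F, B8=E, B9=T
run #6 (t=3, v=6) records B1=T, B4=T, B5=S, B6=T, B7=F, B8=E, B9=T
run #7 (t=5, v=2) records B1=F, B2=F, B3=T, B4=T, B5=S, B6=T, B7=F, B8=S, B9=T
run #8 (t=7, v=6) records B1=T, B4=T, B5=S, B6=T, B7=F, B8=E, B9=T
run #9 (t=1, v=2) records B1=F, B2=F, B3=T, B4=T, B5=S, B6=F, B7=F, B8=S, B9=T
union over the pool: B1=T, B1=F, B2=T, B2=F, B3=T, B4=T, B5=S, B6=T, B6=F, B7=F, B8=S, B8=E, B9=T
uncovered (5 of 18): B3=F, B4=F, B5=E, B7=T, B9=F

Answer: B3=F, B4=F, B5=E, B7=T, B9=F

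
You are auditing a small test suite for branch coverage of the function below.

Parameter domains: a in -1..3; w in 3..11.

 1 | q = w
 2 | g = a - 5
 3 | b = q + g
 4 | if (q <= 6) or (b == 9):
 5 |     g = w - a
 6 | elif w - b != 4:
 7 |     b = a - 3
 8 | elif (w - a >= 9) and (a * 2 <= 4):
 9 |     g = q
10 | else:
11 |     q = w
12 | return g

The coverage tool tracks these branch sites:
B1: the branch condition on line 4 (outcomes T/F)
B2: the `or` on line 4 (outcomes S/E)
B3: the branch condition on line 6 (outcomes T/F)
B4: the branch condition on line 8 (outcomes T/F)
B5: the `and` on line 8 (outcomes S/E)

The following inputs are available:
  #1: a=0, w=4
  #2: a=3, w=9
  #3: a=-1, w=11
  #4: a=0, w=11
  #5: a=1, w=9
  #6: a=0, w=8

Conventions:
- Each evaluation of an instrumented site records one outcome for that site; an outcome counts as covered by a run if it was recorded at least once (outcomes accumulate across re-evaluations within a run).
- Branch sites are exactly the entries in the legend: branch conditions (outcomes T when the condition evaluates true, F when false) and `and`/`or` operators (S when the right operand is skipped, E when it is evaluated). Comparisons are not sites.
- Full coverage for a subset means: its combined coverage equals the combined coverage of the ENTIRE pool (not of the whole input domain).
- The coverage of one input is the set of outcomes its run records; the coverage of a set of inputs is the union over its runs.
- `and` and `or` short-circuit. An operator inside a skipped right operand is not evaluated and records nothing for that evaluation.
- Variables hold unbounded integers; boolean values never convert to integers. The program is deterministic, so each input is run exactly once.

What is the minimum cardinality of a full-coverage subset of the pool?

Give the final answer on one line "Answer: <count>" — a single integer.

run #1 (a=0, w=4) runs B2->S, B1->T; records B1=T, B2=S
run #2 (a=3, w=9) runs B2->E, B1->F, B3->T; records B1=F, B2=E, B3=T
run #3 (a=-1, w=11) runs B2->E, B1->F, B3->T; records B1=F, B2=E, B3=T
run #4 (a=0, w=11) runs B2->E, B1->F, B3->T; records B1=F, B2=E, B3=T
run #5 (a=1, w=9) runs B2->E, B1->F, B3->F, B5->S, B4->F; records B1=F, B2=E, B3=F, B4=F, B5=S
run #6 (a=0, w=8) runs B2->E, B1->F, B3->T; records B1=F, B2=E, B3=T
pool-wide coverage (8 outcomes): B1=T, B1=F, B2=S, B2=E, B3=T, B3=F, B4=F, B5=S
size 1 is not enough: best union over all size-1 subsets is 5/8
size 2 is not enough: best union over all size-2 subsets is 7/8
at size 3, {1, 2, 5} reaches all 8 outcomes; every lexicographically earlier size-3 subset fails

Answer: 3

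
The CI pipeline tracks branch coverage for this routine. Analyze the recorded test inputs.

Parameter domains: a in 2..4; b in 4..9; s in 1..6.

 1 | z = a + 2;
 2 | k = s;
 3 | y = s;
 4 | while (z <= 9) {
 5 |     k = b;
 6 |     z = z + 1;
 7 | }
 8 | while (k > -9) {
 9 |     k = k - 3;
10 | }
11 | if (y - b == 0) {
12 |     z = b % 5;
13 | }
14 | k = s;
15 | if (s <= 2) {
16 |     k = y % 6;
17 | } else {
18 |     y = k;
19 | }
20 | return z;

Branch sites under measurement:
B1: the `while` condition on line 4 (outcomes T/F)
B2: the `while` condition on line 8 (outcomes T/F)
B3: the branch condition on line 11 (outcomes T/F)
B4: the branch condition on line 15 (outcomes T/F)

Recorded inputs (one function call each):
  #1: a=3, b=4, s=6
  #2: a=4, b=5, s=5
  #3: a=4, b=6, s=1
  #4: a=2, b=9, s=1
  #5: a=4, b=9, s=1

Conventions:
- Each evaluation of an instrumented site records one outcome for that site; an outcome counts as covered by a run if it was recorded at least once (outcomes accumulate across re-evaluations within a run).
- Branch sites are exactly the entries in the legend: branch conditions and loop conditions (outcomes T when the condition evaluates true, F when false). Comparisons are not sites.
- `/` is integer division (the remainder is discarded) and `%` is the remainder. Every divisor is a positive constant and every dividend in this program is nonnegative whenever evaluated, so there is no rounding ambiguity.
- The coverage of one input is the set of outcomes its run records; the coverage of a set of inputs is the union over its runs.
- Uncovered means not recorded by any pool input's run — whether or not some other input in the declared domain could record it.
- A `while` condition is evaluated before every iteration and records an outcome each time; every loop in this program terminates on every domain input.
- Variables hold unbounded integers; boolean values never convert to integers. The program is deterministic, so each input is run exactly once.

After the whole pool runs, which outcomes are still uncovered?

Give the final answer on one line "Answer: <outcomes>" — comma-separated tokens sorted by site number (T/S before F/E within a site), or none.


input #1, a=3, b=4, s=6: events B1->T, B1->T, B1->T, B1->T, B1->T, B1->F, B2->T, B2->T, B2->T, B2->T, B2->T, B2->F, B3->F, B4->F; outcomes B1=T, B1=F, B2=T, B2=F, B3=F, B4=F
input #2, a=4, b=5, s=5: events B1->T, B1->T, B1->T, B1->T, B1->F, B2->T, B2->T, B2->T, B2->T, B2->T, B2->F, B3->T, B4->F; outcomes B1=T, B1=F, B2=T, B2=F, B3=T, B4=F
input #3, a=4, b=6, s=1: events B1->T, B1->T, B1->T, B1->T, B1->F, B2->T, B2->T, B2->T, B2->T, B2->T, B2->F, B3->F, B4->T; outcomes B1=T, B1=F, B2=T, B2=F, B3=F, B4=T
input #4, a=2, b=9, s=1: events B1->T, B1->T, B1->T, B1->T, B1->T, B1->T, B1->F, B2->T, B2->T, B2->T, B2->T, B2->T, B2->T, B2->F, ...; outcomes B1=T, B1=F, B2=T, B2=F, B3=F, B4=T
input #5, a=4, b=9, s=1: events B1->T, B1->T, B1->T, B1->T, B1->F, B2->T, B2->T, B2->T, B2->T, B2->T, B2->T, B2->F, B3->F, B4->T; outcomes B1=T, B1=F, B2=T, B2=F, B3=F, B4=T
union over the pool: B1=T, B1=F, B2=T, B2=F, B3=T, B3=F, B4=T, B4=F
uncovered (0 of 8): none
Answer: none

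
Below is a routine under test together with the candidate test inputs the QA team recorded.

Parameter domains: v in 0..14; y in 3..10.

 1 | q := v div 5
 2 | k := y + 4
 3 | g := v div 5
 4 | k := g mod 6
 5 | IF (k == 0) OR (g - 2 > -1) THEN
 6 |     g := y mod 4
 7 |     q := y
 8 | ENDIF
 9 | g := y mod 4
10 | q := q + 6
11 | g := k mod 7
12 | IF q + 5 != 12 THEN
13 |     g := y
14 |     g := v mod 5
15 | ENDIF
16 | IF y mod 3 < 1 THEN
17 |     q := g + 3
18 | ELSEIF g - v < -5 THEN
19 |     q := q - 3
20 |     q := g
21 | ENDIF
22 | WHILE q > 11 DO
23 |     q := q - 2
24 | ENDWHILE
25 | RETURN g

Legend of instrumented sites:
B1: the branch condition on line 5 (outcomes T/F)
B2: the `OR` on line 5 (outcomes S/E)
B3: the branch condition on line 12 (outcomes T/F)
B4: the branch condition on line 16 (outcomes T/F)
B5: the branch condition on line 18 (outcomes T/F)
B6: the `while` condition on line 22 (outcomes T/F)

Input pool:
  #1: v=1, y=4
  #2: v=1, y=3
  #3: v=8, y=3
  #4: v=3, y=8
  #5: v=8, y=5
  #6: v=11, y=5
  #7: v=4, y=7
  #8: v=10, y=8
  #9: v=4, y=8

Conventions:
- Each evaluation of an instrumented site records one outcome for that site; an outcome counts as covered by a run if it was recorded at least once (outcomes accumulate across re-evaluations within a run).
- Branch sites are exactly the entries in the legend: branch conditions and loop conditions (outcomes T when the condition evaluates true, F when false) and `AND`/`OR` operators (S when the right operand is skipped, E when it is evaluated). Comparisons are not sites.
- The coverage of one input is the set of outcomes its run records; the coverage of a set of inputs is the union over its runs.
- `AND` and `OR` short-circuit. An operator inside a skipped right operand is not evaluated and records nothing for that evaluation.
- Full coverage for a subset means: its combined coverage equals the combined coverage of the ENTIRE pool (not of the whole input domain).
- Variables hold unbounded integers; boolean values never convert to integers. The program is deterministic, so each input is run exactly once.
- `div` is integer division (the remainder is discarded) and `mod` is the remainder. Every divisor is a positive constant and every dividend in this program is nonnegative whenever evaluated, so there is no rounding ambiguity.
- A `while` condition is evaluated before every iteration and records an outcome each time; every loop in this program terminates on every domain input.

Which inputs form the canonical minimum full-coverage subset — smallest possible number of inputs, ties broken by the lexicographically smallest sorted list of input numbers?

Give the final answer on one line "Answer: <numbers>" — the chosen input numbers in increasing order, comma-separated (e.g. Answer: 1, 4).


run #1 (v=1, y=4) runs B2->S, B1->T, B3->T, B4->F, B5->F, B6->F; records B1=T, B2=S, B3=T, B4=F, B5=F, B6=F
run #2 (v=1, y=3) runs B2->S, B1->T, B3->T, B4->T, B6->F; records B1=T, B2=S, B3=T, B4=T, B6=F
run #3 (v=8, y=3) runs B2->E, B1->F, B3->F, B4->T, B6->F; records B1=F, B2=E, B3=F, B4=T, B6=F
run #4 (v=3, y=8) runs B2->S, B1->T, B3->T, B4->F, B5->F, B6->T, B6->T, B6->F; records B1=T, B2=S, B3=T, B4=F, B5=F, B6=T, B6=F
run #5 (v=8, y=5) runs B2->E, B1->F, B3->F, B4->F, B5->T, B6->F; records B1=F, B2=E, B3=F, B4=F, B5=T, B6=F
run #6 (v=11, y=5) runs B2->E, B1->T, B3->T, B4->F, B5->T, B6->F; records B1=T, B2=E, B3=T, B4=F, B5=T, B6=F
run #7 (v=4, y=7) runs B2->S, B1->T, B3->T, B4->F, B5->F, B6->T, B6->F; records B1=T, B2=S, B3=T, B4=F, B5=F, B6=T, B6=F
run #8 (v=10, y=8) runs B2->E, B1->T, B3->T, B4->F, B5->T, B6->F; records B1=T, B2=E, B3=T, B4=F, B5=T, B6=F
run #9 (v=4, y=8) runs B2->S, B1->T, B3->T, B4->F, B5->F, B6->T, B6->T, B6->F; records B1=T, B2=S, B3=T, B4=F, B5=F, B6=T, B6=F
union over all inputs: B1=T, B1=F, B2=S, B2=E, B3=T, B3=F, B4=T, B4=F, B5=T, B5=F, B6=T, B6=F (12 outcomes)
checked all size-1 subsets: none covers 12 outcomes (max 7/12)
checked all size-2 subsets: none covers 12 outcomes (max 11/12)
inputs {2, 4, 5} (size 3) cover everything; no size-3 subset with a lexicographically smaller index list covers all 12
Answer: 2, 4, 5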